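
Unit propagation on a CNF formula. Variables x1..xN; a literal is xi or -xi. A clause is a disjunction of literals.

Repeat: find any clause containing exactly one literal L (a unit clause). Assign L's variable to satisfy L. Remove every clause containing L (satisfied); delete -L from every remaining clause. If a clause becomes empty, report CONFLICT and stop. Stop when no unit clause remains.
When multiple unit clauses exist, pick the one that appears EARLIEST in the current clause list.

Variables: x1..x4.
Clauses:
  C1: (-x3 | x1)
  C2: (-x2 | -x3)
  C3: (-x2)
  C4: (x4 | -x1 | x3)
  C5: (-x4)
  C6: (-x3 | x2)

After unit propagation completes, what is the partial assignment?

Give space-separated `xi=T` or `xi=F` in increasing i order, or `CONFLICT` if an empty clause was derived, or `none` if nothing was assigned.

unit clause [-2] forces x2=F; simplify:
  drop 2 from [-3, 2] -> [-3]
  satisfied 2 clause(s); 4 remain; assigned so far: [2]
unit clause [-4] forces x4=F; simplify:
  drop 4 from [4, -1, 3] -> [-1, 3]
  satisfied 1 clause(s); 3 remain; assigned so far: [2, 4]
unit clause [-3] forces x3=F; simplify:
  drop 3 from [-1, 3] -> [-1]
  satisfied 2 clause(s); 1 remain; assigned so far: [2, 3, 4]
unit clause [-1] forces x1=F; simplify:
  satisfied 1 clause(s); 0 remain; assigned so far: [1, 2, 3, 4]

Answer: x1=F x2=F x3=F x4=F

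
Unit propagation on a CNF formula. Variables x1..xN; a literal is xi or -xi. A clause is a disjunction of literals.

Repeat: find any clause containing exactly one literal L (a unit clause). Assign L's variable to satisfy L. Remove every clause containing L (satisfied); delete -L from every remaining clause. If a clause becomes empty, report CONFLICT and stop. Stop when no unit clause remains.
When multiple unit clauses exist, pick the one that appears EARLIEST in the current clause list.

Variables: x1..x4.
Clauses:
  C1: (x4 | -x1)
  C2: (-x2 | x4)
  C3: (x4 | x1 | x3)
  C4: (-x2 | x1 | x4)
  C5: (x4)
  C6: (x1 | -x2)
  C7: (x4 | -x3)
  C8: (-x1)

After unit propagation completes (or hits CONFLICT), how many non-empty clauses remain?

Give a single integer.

unit clause [4] forces x4=T; simplify:
  satisfied 6 clause(s); 2 remain; assigned so far: [4]
unit clause [-1] forces x1=F; simplify:
  drop 1 from [1, -2] -> [-2]
  satisfied 1 clause(s); 1 remain; assigned so far: [1, 4]
unit clause [-2] forces x2=F; simplify:
  satisfied 1 clause(s); 0 remain; assigned so far: [1, 2, 4]

Answer: 0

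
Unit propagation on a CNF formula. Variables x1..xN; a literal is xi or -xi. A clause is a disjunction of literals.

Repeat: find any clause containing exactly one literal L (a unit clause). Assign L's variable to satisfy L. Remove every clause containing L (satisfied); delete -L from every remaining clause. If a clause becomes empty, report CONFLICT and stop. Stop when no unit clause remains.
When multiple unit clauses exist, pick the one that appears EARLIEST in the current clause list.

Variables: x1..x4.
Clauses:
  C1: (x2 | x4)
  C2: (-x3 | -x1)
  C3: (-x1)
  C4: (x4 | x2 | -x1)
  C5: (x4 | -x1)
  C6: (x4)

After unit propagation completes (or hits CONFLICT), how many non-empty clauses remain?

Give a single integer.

Answer: 0

Derivation:
unit clause [-1] forces x1=F; simplify:
  satisfied 4 clause(s); 2 remain; assigned so far: [1]
unit clause [4] forces x4=T; simplify:
  satisfied 2 clause(s); 0 remain; assigned so far: [1, 4]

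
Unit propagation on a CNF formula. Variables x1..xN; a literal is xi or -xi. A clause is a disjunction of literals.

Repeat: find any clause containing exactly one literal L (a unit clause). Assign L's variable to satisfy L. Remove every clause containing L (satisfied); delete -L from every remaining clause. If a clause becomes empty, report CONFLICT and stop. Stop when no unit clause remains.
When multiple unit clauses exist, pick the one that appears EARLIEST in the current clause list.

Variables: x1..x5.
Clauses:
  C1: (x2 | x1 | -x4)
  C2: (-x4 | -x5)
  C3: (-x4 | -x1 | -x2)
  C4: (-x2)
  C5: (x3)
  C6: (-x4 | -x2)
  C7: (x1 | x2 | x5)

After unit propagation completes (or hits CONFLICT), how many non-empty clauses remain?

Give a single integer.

Answer: 3

Derivation:
unit clause [-2] forces x2=F; simplify:
  drop 2 from [2, 1, -4] -> [1, -4]
  drop 2 from [1, 2, 5] -> [1, 5]
  satisfied 3 clause(s); 4 remain; assigned so far: [2]
unit clause [3] forces x3=T; simplify:
  satisfied 1 clause(s); 3 remain; assigned so far: [2, 3]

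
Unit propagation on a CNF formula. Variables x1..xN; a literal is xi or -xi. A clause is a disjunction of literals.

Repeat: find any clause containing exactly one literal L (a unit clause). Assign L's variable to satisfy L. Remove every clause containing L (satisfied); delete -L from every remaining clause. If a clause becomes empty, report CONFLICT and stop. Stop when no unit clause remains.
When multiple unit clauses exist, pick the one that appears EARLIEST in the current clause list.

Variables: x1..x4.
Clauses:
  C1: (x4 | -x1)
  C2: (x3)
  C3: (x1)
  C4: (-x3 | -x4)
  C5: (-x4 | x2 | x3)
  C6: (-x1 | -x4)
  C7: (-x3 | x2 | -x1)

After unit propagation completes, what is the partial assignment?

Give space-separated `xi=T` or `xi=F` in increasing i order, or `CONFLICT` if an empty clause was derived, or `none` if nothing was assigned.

unit clause [3] forces x3=T; simplify:
  drop -3 from [-3, -4] -> [-4]
  drop -3 from [-3, 2, -1] -> [2, -1]
  satisfied 2 clause(s); 5 remain; assigned so far: [3]
unit clause [1] forces x1=T; simplify:
  drop -1 from [4, -1] -> [4]
  drop -1 from [-1, -4] -> [-4]
  drop -1 from [2, -1] -> [2]
  satisfied 1 clause(s); 4 remain; assigned so far: [1, 3]
unit clause [4] forces x4=T; simplify:
  drop -4 from [-4] -> [] (empty!)
  drop -4 from [-4] -> [] (empty!)
  satisfied 1 clause(s); 3 remain; assigned so far: [1, 3, 4]
CONFLICT (empty clause)

Answer: CONFLICT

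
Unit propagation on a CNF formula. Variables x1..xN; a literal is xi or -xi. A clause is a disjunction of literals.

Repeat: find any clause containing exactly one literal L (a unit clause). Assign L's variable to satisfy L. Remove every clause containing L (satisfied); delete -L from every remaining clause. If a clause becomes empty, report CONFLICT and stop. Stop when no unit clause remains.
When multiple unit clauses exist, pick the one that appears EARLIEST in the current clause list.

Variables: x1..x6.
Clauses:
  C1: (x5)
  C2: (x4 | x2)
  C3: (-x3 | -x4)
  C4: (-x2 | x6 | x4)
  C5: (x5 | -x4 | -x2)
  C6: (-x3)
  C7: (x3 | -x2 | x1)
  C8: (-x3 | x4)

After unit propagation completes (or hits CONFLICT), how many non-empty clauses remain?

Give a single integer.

Answer: 3

Derivation:
unit clause [5] forces x5=T; simplify:
  satisfied 2 clause(s); 6 remain; assigned so far: [5]
unit clause [-3] forces x3=F; simplify:
  drop 3 from [3, -2, 1] -> [-2, 1]
  satisfied 3 clause(s); 3 remain; assigned so far: [3, 5]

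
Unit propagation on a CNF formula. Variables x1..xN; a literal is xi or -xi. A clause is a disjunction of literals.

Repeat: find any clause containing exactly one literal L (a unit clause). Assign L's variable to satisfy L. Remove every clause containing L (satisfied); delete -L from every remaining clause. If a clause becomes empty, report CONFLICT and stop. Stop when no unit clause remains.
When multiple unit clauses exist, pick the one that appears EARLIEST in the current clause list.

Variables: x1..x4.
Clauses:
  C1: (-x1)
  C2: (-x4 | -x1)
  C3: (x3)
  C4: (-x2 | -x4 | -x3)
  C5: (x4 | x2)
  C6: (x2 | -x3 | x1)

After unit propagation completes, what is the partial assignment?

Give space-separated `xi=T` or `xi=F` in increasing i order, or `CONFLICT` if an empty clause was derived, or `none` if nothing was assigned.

unit clause [-1] forces x1=F; simplify:
  drop 1 from [2, -3, 1] -> [2, -3]
  satisfied 2 clause(s); 4 remain; assigned so far: [1]
unit clause [3] forces x3=T; simplify:
  drop -3 from [-2, -4, -3] -> [-2, -4]
  drop -3 from [2, -3] -> [2]
  satisfied 1 clause(s); 3 remain; assigned so far: [1, 3]
unit clause [2] forces x2=T; simplify:
  drop -2 from [-2, -4] -> [-4]
  satisfied 2 clause(s); 1 remain; assigned so far: [1, 2, 3]
unit clause [-4] forces x4=F; simplify:
  satisfied 1 clause(s); 0 remain; assigned so far: [1, 2, 3, 4]

Answer: x1=F x2=T x3=T x4=F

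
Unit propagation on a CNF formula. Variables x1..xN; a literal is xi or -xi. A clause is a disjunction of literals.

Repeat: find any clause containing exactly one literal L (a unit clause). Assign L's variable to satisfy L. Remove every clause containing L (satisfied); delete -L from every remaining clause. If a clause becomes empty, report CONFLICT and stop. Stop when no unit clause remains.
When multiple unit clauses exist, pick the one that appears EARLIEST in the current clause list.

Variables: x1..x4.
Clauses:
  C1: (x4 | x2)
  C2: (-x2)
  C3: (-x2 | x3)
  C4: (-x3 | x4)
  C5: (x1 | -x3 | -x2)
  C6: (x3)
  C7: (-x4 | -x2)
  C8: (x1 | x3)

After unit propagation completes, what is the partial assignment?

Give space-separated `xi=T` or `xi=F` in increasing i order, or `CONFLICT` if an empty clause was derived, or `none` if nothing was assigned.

unit clause [-2] forces x2=F; simplify:
  drop 2 from [4, 2] -> [4]
  satisfied 4 clause(s); 4 remain; assigned so far: [2]
unit clause [4] forces x4=T; simplify:
  satisfied 2 clause(s); 2 remain; assigned so far: [2, 4]
unit clause [3] forces x3=T; simplify:
  satisfied 2 clause(s); 0 remain; assigned so far: [2, 3, 4]

Answer: x2=F x3=T x4=T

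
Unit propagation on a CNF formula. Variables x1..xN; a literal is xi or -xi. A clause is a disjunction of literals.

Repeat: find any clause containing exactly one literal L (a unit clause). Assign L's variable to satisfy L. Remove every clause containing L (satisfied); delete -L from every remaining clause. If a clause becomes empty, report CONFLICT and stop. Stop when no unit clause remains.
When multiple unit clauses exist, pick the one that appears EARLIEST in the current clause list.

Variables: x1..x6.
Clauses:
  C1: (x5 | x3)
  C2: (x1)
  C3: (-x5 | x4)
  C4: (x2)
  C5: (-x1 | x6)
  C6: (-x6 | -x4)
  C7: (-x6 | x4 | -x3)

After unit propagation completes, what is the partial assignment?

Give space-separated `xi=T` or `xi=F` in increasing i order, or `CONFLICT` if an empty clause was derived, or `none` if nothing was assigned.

unit clause [1] forces x1=T; simplify:
  drop -1 from [-1, 6] -> [6]
  satisfied 1 clause(s); 6 remain; assigned so far: [1]
unit clause [2] forces x2=T; simplify:
  satisfied 1 clause(s); 5 remain; assigned so far: [1, 2]
unit clause [6] forces x6=T; simplify:
  drop -6 from [-6, -4] -> [-4]
  drop -6 from [-6, 4, -3] -> [4, -3]
  satisfied 1 clause(s); 4 remain; assigned so far: [1, 2, 6]
unit clause [-4] forces x4=F; simplify:
  drop 4 from [-5, 4] -> [-5]
  drop 4 from [4, -3] -> [-3]
  satisfied 1 clause(s); 3 remain; assigned so far: [1, 2, 4, 6]
unit clause [-5] forces x5=F; simplify:
  drop 5 from [5, 3] -> [3]
  satisfied 1 clause(s); 2 remain; assigned so far: [1, 2, 4, 5, 6]
unit clause [3] forces x3=T; simplify:
  drop -3 from [-3] -> [] (empty!)
  satisfied 1 clause(s); 1 remain; assigned so far: [1, 2, 3, 4, 5, 6]
CONFLICT (empty clause)

Answer: CONFLICT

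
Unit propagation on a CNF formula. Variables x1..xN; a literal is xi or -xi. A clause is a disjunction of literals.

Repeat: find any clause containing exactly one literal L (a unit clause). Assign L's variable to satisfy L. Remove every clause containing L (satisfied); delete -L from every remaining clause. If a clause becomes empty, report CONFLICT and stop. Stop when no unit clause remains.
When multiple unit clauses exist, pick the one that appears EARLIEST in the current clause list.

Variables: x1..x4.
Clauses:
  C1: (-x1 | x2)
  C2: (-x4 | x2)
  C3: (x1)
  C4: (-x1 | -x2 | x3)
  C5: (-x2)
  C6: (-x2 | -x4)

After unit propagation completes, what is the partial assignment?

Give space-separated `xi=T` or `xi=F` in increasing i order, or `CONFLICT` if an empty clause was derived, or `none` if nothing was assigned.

unit clause [1] forces x1=T; simplify:
  drop -1 from [-1, 2] -> [2]
  drop -1 from [-1, -2, 3] -> [-2, 3]
  satisfied 1 clause(s); 5 remain; assigned so far: [1]
unit clause [2] forces x2=T; simplify:
  drop -2 from [-2, 3] -> [3]
  drop -2 from [-2] -> [] (empty!)
  drop -2 from [-2, -4] -> [-4]
  satisfied 2 clause(s); 3 remain; assigned so far: [1, 2]
CONFLICT (empty clause)

Answer: CONFLICT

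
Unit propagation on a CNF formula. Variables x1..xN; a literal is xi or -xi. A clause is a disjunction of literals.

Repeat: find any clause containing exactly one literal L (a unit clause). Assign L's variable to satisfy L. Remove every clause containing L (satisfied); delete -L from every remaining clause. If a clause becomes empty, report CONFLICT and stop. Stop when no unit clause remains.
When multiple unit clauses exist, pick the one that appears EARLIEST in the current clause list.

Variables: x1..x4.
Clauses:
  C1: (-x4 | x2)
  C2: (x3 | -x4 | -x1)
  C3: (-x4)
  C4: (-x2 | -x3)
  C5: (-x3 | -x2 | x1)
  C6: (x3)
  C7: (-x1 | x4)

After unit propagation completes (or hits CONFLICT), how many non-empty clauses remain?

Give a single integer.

Answer: 0

Derivation:
unit clause [-4] forces x4=F; simplify:
  drop 4 from [-1, 4] -> [-1]
  satisfied 3 clause(s); 4 remain; assigned so far: [4]
unit clause [3] forces x3=T; simplify:
  drop -3 from [-2, -3] -> [-2]
  drop -3 from [-3, -2, 1] -> [-2, 1]
  satisfied 1 clause(s); 3 remain; assigned so far: [3, 4]
unit clause [-2] forces x2=F; simplify:
  satisfied 2 clause(s); 1 remain; assigned so far: [2, 3, 4]
unit clause [-1] forces x1=F; simplify:
  satisfied 1 clause(s); 0 remain; assigned so far: [1, 2, 3, 4]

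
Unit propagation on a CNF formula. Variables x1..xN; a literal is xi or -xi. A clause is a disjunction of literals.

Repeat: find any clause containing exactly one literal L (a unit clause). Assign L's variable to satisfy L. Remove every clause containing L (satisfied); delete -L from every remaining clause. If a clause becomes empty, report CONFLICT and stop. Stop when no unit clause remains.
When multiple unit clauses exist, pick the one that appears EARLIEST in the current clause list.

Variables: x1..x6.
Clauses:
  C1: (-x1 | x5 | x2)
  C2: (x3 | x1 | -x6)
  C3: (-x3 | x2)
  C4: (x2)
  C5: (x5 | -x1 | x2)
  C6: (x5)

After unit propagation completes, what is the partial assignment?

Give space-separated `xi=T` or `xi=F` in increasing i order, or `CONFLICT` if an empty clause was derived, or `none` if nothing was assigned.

Answer: x2=T x5=T

Derivation:
unit clause [2] forces x2=T; simplify:
  satisfied 4 clause(s); 2 remain; assigned so far: [2]
unit clause [5] forces x5=T; simplify:
  satisfied 1 clause(s); 1 remain; assigned so far: [2, 5]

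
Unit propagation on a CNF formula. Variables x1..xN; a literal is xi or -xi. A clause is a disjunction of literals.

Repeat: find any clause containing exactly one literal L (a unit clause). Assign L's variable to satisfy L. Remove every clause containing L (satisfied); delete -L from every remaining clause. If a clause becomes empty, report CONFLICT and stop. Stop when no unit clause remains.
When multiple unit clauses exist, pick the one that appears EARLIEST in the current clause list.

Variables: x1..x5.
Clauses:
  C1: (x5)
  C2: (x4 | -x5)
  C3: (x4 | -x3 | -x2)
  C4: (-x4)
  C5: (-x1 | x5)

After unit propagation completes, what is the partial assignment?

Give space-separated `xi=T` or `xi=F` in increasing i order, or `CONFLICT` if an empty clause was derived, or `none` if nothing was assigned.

Answer: CONFLICT

Derivation:
unit clause [5] forces x5=T; simplify:
  drop -5 from [4, -5] -> [4]
  satisfied 2 clause(s); 3 remain; assigned so far: [5]
unit clause [4] forces x4=T; simplify:
  drop -4 from [-4] -> [] (empty!)
  satisfied 2 clause(s); 1 remain; assigned so far: [4, 5]
CONFLICT (empty clause)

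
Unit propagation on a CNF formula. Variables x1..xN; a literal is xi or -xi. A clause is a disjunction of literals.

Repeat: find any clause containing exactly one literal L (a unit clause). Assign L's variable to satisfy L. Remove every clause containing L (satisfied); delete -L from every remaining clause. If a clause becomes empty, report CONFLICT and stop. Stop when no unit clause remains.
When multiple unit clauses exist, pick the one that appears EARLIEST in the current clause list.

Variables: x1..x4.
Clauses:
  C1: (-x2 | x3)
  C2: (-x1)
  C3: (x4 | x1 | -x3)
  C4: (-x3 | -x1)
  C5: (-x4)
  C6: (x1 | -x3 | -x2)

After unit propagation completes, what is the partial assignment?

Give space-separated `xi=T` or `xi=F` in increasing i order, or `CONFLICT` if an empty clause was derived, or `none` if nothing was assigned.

Answer: x1=F x2=F x3=F x4=F

Derivation:
unit clause [-1] forces x1=F; simplify:
  drop 1 from [4, 1, -3] -> [4, -3]
  drop 1 from [1, -3, -2] -> [-3, -2]
  satisfied 2 clause(s); 4 remain; assigned so far: [1]
unit clause [-4] forces x4=F; simplify:
  drop 4 from [4, -3] -> [-3]
  satisfied 1 clause(s); 3 remain; assigned so far: [1, 4]
unit clause [-3] forces x3=F; simplify:
  drop 3 from [-2, 3] -> [-2]
  satisfied 2 clause(s); 1 remain; assigned so far: [1, 3, 4]
unit clause [-2] forces x2=F; simplify:
  satisfied 1 clause(s); 0 remain; assigned so far: [1, 2, 3, 4]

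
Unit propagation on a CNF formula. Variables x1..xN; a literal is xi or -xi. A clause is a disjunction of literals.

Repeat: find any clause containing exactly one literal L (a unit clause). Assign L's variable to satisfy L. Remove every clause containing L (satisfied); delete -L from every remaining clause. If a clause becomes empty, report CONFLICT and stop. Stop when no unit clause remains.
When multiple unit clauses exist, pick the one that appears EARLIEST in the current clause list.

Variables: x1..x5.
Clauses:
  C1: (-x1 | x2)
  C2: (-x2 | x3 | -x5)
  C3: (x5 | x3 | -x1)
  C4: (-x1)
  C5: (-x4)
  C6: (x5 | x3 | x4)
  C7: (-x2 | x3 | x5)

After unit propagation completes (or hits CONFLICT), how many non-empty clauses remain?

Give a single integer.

unit clause [-1] forces x1=F; simplify:
  satisfied 3 clause(s); 4 remain; assigned so far: [1]
unit clause [-4] forces x4=F; simplify:
  drop 4 from [5, 3, 4] -> [5, 3]
  satisfied 1 clause(s); 3 remain; assigned so far: [1, 4]

Answer: 3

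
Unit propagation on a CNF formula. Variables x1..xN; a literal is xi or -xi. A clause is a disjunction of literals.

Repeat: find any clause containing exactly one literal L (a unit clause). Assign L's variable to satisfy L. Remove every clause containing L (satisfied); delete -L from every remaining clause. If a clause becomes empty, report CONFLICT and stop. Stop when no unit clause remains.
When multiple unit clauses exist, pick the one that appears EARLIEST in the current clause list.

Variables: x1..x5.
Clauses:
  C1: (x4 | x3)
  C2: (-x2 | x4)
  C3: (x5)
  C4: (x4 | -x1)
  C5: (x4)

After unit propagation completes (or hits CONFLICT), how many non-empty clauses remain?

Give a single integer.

Answer: 0

Derivation:
unit clause [5] forces x5=T; simplify:
  satisfied 1 clause(s); 4 remain; assigned so far: [5]
unit clause [4] forces x4=T; simplify:
  satisfied 4 clause(s); 0 remain; assigned so far: [4, 5]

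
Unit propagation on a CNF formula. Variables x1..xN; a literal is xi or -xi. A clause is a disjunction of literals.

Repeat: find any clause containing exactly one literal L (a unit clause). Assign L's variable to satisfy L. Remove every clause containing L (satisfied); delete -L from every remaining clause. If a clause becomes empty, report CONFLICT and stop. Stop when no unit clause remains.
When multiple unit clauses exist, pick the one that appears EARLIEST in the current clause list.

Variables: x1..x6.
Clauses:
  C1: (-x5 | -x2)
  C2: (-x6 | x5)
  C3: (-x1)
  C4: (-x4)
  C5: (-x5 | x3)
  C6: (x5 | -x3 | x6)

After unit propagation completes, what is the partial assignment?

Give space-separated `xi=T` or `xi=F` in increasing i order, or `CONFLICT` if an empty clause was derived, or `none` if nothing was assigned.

Answer: x1=F x4=F

Derivation:
unit clause [-1] forces x1=F; simplify:
  satisfied 1 clause(s); 5 remain; assigned so far: [1]
unit clause [-4] forces x4=F; simplify:
  satisfied 1 clause(s); 4 remain; assigned so far: [1, 4]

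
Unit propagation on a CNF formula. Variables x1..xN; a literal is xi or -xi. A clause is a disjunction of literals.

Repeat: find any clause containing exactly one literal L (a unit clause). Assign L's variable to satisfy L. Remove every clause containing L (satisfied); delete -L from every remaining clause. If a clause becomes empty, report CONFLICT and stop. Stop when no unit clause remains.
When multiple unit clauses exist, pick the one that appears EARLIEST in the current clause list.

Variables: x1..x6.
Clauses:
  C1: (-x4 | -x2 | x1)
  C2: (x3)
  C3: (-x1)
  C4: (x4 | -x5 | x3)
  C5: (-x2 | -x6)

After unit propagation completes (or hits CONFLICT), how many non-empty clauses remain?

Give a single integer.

Answer: 2

Derivation:
unit clause [3] forces x3=T; simplify:
  satisfied 2 clause(s); 3 remain; assigned so far: [3]
unit clause [-1] forces x1=F; simplify:
  drop 1 from [-4, -2, 1] -> [-4, -2]
  satisfied 1 clause(s); 2 remain; assigned so far: [1, 3]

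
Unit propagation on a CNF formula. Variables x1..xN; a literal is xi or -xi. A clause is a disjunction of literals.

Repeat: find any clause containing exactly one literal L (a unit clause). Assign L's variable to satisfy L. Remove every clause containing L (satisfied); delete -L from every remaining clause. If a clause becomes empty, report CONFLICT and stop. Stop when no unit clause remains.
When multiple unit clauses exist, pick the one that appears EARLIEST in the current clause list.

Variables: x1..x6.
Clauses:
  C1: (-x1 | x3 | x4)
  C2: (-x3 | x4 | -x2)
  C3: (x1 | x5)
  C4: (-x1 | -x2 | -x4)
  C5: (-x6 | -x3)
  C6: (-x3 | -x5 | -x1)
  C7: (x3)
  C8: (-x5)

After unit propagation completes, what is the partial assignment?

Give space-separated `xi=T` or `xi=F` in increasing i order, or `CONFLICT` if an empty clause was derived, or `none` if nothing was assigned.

Answer: x1=T x3=T x5=F x6=F

Derivation:
unit clause [3] forces x3=T; simplify:
  drop -3 from [-3, 4, -2] -> [4, -2]
  drop -3 from [-6, -3] -> [-6]
  drop -3 from [-3, -5, -1] -> [-5, -1]
  satisfied 2 clause(s); 6 remain; assigned so far: [3]
unit clause [-6] forces x6=F; simplify:
  satisfied 1 clause(s); 5 remain; assigned so far: [3, 6]
unit clause [-5] forces x5=F; simplify:
  drop 5 from [1, 5] -> [1]
  satisfied 2 clause(s); 3 remain; assigned so far: [3, 5, 6]
unit clause [1] forces x1=T; simplify:
  drop -1 from [-1, -2, -4] -> [-2, -4]
  satisfied 1 clause(s); 2 remain; assigned so far: [1, 3, 5, 6]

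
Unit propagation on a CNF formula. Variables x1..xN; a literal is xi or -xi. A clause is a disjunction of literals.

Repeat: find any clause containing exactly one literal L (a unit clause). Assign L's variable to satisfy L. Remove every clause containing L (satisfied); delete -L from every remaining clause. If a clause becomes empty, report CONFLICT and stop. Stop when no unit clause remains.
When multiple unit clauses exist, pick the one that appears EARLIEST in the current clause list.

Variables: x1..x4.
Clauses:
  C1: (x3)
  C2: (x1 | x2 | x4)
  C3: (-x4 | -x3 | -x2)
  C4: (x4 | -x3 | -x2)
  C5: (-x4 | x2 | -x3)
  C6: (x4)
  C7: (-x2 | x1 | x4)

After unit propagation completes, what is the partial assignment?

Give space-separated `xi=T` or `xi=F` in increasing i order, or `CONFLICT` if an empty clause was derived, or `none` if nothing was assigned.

unit clause [3] forces x3=T; simplify:
  drop -3 from [-4, -3, -2] -> [-4, -2]
  drop -3 from [4, -3, -2] -> [4, -2]
  drop -3 from [-4, 2, -3] -> [-4, 2]
  satisfied 1 clause(s); 6 remain; assigned so far: [3]
unit clause [4] forces x4=T; simplify:
  drop -4 from [-4, -2] -> [-2]
  drop -4 from [-4, 2] -> [2]
  satisfied 4 clause(s); 2 remain; assigned so far: [3, 4]
unit clause [-2] forces x2=F; simplify:
  drop 2 from [2] -> [] (empty!)
  satisfied 1 clause(s); 1 remain; assigned so far: [2, 3, 4]
CONFLICT (empty clause)

Answer: CONFLICT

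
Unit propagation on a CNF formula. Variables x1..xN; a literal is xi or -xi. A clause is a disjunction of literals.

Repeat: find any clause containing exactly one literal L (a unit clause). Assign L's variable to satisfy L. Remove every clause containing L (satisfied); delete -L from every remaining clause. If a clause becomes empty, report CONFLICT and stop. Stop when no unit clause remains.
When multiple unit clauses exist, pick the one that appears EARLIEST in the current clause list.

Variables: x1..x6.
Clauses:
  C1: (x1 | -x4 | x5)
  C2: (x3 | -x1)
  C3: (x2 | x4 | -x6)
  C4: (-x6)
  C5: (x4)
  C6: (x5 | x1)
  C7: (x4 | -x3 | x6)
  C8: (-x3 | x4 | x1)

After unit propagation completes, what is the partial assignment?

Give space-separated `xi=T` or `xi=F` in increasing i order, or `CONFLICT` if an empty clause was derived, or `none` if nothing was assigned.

unit clause [-6] forces x6=F; simplify:
  drop 6 from [4, -3, 6] -> [4, -3]
  satisfied 2 clause(s); 6 remain; assigned so far: [6]
unit clause [4] forces x4=T; simplify:
  drop -4 from [1, -4, 5] -> [1, 5]
  satisfied 3 clause(s); 3 remain; assigned so far: [4, 6]

Answer: x4=T x6=F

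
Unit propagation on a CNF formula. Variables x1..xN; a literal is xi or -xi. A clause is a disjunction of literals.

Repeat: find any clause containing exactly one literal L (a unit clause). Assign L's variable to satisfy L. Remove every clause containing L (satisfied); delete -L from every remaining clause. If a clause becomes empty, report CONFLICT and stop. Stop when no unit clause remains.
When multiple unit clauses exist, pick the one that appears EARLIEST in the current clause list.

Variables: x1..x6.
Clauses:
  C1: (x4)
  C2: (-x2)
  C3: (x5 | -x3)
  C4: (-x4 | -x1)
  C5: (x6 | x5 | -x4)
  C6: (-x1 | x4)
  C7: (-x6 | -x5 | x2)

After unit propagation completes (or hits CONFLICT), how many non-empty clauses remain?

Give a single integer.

unit clause [4] forces x4=T; simplify:
  drop -4 from [-4, -1] -> [-1]
  drop -4 from [6, 5, -4] -> [6, 5]
  satisfied 2 clause(s); 5 remain; assigned so far: [4]
unit clause [-2] forces x2=F; simplify:
  drop 2 from [-6, -5, 2] -> [-6, -5]
  satisfied 1 clause(s); 4 remain; assigned so far: [2, 4]
unit clause [-1] forces x1=F; simplify:
  satisfied 1 clause(s); 3 remain; assigned so far: [1, 2, 4]

Answer: 3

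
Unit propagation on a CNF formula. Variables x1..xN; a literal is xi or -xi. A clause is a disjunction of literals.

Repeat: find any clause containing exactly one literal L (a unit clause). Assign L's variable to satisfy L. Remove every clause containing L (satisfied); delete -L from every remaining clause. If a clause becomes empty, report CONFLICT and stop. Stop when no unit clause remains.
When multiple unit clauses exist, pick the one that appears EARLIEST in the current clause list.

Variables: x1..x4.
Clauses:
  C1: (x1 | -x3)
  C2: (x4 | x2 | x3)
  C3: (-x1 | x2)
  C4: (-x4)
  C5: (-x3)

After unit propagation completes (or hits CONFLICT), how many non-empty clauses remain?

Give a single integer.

unit clause [-4] forces x4=F; simplify:
  drop 4 from [4, 2, 3] -> [2, 3]
  satisfied 1 clause(s); 4 remain; assigned so far: [4]
unit clause [-3] forces x3=F; simplify:
  drop 3 from [2, 3] -> [2]
  satisfied 2 clause(s); 2 remain; assigned so far: [3, 4]
unit clause [2] forces x2=T; simplify:
  satisfied 2 clause(s); 0 remain; assigned so far: [2, 3, 4]

Answer: 0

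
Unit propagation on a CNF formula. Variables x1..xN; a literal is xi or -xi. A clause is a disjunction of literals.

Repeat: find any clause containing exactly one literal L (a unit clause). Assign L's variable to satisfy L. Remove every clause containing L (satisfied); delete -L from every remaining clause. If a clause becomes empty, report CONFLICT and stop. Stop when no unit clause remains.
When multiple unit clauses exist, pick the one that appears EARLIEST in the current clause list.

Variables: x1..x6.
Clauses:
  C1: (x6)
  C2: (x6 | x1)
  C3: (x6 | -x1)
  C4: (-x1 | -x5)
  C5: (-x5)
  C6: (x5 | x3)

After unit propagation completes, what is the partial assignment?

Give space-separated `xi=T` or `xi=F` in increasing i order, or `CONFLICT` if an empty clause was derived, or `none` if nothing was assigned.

unit clause [6] forces x6=T; simplify:
  satisfied 3 clause(s); 3 remain; assigned so far: [6]
unit clause [-5] forces x5=F; simplify:
  drop 5 from [5, 3] -> [3]
  satisfied 2 clause(s); 1 remain; assigned so far: [5, 6]
unit clause [3] forces x3=T; simplify:
  satisfied 1 clause(s); 0 remain; assigned so far: [3, 5, 6]

Answer: x3=T x5=F x6=T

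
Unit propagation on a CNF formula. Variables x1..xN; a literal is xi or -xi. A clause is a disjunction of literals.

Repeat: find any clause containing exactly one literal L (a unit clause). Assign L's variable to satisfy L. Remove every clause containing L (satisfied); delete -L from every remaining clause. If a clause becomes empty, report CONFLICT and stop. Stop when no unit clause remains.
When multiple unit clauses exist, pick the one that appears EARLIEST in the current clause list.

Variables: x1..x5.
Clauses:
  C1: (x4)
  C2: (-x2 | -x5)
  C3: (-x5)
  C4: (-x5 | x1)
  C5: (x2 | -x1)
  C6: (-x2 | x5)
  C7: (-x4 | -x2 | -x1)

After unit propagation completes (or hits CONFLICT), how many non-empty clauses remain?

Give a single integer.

unit clause [4] forces x4=T; simplify:
  drop -4 from [-4, -2, -1] -> [-2, -1]
  satisfied 1 clause(s); 6 remain; assigned so far: [4]
unit clause [-5] forces x5=F; simplify:
  drop 5 from [-2, 5] -> [-2]
  satisfied 3 clause(s); 3 remain; assigned so far: [4, 5]
unit clause [-2] forces x2=F; simplify:
  drop 2 from [2, -1] -> [-1]
  satisfied 2 clause(s); 1 remain; assigned so far: [2, 4, 5]
unit clause [-1] forces x1=F; simplify:
  satisfied 1 clause(s); 0 remain; assigned so far: [1, 2, 4, 5]

Answer: 0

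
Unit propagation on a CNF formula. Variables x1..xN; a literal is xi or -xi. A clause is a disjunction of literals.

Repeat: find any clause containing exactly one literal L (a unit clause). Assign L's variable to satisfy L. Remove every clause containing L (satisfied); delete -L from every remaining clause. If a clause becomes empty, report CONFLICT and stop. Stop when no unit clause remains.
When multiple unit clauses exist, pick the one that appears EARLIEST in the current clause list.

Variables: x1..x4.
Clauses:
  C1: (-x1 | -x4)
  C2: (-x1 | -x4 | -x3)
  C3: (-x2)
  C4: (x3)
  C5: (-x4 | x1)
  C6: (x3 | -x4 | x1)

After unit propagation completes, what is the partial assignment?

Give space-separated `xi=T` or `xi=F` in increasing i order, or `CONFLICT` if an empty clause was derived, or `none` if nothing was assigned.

unit clause [-2] forces x2=F; simplify:
  satisfied 1 clause(s); 5 remain; assigned so far: [2]
unit clause [3] forces x3=T; simplify:
  drop -3 from [-1, -4, -3] -> [-1, -4]
  satisfied 2 clause(s); 3 remain; assigned so far: [2, 3]

Answer: x2=F x3=T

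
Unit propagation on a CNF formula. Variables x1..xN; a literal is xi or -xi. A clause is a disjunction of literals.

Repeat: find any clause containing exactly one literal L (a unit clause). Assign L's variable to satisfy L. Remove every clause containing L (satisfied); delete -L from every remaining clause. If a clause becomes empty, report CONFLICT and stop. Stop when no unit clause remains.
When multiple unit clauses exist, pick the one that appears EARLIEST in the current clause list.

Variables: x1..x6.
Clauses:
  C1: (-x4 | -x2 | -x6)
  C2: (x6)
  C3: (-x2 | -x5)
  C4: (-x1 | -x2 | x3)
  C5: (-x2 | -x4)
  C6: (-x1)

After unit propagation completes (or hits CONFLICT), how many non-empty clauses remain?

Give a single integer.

unit clause [6] forces x6=T; simplify:
  drop -6 from [-4, -2, -6] -> [-4, -2]
  satisfied 1 clause(s); 5 remain; assigned so far: [6]
unit clause [-1] forces x1=F; simplify:
  satisfied 2 clause(s); 3 remain; assigned so far: [1, 6]

Answer: 3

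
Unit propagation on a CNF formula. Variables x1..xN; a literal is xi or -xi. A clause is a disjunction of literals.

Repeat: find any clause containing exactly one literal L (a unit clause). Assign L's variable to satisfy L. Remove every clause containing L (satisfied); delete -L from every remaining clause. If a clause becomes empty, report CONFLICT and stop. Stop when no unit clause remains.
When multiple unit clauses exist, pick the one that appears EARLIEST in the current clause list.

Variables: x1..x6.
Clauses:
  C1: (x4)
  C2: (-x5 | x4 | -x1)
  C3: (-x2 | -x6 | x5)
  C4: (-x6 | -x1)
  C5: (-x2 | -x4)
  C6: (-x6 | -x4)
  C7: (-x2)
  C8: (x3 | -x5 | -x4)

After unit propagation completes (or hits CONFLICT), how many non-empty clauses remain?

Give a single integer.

Answer: 1

Derivation:
unit clause [4] forces x4=T; simplify:
  drop -4 from [-2, -4] -> [-2]
  drop -4 from [-6, -4] -> [-6]
  drop -4 from [3, -5, -4] -> [3, -5]
  satisfied 2 clause(s); 6 remain; assigned so far: [4]
unit clause [-2] forces x2=F; simplify:
  satisfied 3 clause(s); 3 remain; assigned so far: [2, 4]
unit clause [-6] forces x6=F; simplify:
  satisfied 2 clause(s); 1 remain; assigned so far: [2, 4, 6]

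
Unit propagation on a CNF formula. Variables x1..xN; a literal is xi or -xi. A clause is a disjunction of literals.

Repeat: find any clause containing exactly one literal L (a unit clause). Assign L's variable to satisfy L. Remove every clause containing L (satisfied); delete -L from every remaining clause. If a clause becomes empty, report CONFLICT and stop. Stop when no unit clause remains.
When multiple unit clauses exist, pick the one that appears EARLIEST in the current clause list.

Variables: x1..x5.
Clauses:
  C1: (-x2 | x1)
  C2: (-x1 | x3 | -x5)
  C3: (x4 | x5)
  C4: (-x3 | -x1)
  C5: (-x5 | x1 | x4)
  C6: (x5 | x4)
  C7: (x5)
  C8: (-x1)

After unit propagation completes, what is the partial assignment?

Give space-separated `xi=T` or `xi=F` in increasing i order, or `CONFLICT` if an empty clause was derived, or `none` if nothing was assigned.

unit clause [5] forces x5=T; simplify:
  drop -5 from [-1, 3, -5] -> [-1, 3]
  drop -5 from [-5, 1, 4] -> [1, 4]
  satisfied 3 clause(s); 5 remain; assigned so far: [5]
unit clause [-1] forces x1=F; simplify:
  drop 1 from [-2, 1] -> [-2]
  drop 1 from [1, 4] -> [4]
  satisfied 3 clause(s); 2 remain; assigned so far: [1, 5]
unit clause [-2] forces x2=F; simplify:
  satisfied 1 clause(s); 1 remain; assigned so far: [1, 2, 5]
unit clause [4] forces x4=T; simplify:
  satisfied 1 clause(s); 0 remain; assigned so far: [1, 2, 4, 5]

Answer: x1=F x2=F x4=T x5=T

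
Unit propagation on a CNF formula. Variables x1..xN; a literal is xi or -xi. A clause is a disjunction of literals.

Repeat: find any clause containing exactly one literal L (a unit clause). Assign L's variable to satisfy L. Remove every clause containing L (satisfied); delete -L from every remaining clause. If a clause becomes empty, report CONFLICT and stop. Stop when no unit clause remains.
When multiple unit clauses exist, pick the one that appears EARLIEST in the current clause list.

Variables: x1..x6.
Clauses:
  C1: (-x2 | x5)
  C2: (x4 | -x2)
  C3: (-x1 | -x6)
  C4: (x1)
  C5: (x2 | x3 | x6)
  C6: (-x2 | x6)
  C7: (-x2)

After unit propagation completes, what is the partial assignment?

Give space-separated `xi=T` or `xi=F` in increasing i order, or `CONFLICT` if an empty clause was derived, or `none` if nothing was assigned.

unit clause [1] forces x1=T; simplify:
  drop -1 from [-1, -6] -> [-6]
  satisfied 1 clause(s); 6 remain; assigned so far: [1]
unit clause [-6] forces x6=F; simplify:
  drop 6 from [2, 3, 6] -> [2, 3]
  drop 6 from [-2, 6] -> [-2]
  satisfied 1 clause(s); 5 remain; assigned so far: [1, 6]
unit clause [-2] forces x2=F; simplify:
  drop 2 from [2, 3] -> [3]
  satisfied 4 clause(s); 1 remain; assigned so far: [1, 2, 6]
unit clause [3] forces x3=T; simplify:
  satisfied 1 clause(s); 0 remain; assigned so far: [1, 2, 3, 6]

Answer: x1=T x2=F x3=T x6=F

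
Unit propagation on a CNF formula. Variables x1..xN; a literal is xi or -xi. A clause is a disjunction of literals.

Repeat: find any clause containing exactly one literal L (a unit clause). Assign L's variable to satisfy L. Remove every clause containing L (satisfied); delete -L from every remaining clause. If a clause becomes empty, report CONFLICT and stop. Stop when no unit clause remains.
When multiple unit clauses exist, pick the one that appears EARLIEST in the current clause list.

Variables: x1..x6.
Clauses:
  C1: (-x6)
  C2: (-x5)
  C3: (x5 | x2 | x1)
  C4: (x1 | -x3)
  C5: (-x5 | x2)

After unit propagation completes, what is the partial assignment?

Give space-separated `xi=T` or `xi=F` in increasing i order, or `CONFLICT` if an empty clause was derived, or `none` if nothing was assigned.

Answer: x5=F x6=F

Derivation:
unit clause [-6] forces x6=F; simplify:
  satisfied 1 clause(s); 4 remain; assigned so far: [6]
unit clause [-5] forces x5=F; simplify:
  drop 5 from [5, 2, 1] -> [2, 1]
  satisfied 2 clause(s); 2 remain; assigned so far: [5, 6]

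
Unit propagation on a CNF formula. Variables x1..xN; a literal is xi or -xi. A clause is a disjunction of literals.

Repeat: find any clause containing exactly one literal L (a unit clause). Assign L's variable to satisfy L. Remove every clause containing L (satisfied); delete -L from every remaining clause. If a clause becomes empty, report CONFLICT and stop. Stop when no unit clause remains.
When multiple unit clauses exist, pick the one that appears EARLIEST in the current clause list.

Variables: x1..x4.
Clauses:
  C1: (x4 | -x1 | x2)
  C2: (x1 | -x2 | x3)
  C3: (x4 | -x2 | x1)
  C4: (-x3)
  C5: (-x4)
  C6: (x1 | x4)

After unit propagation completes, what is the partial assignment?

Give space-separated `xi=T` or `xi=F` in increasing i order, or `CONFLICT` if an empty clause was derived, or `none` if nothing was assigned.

unit clause [-3] forces x3=F; simplify:
  drop 3 from [1, -2, 3] -> [1, -2]
  satisfied 1 clause(s); 5 remain; assigned so far: [3]
unit clause [-4] forces x4=F; simplify:
  drop 4 from [4, -1, 2] -> [-1, 2]
  drop 4 from [4, -2, 1] -> [-2, 1]
  drop 4 from [1, 4] -> [1]
  satisfied 1 clause(s); 4 remain; assigned so far: [3, 4]
unit clause [1] forces x1=T; simplify:
  drop -1 from [-1, 2] -> [2]
  satisfied 3 clause(s); 1 remain; assigned so far: [1, 3, 4]
unit clause [2] forces x2=T; simplify:
  satisfied 1 clause(s); 0 remain; assigned so far: [1, 2, 3, 4]

Answer: x1=T x2=T x3=F x4=F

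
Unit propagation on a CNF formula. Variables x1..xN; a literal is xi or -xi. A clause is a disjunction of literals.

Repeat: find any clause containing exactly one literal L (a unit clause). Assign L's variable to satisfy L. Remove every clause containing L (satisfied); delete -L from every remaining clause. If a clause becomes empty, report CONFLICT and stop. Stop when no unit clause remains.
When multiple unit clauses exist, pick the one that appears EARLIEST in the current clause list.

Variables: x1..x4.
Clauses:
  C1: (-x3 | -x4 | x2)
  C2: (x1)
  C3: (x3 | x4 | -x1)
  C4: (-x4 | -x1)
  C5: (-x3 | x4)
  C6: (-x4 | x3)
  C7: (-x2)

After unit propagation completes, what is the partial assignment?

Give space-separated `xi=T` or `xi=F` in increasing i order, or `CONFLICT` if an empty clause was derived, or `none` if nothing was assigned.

Answer: CONFLICT

Derivation:
unit clause [1] forces x1=T; simplify:
  drop -1 from [3, 4, -1] -> [3, 4]
  drop -1 from [-4, -1] -> [-4]
  satisfied 1 clause(s); 6 remain; assigned so far: [1]
unit clause [-4] forces x4=F; simplify:
  drop 4 from [3, 4] -> [3]
  drop 4 from [-3, 4] -> [-3]
  satisfied 3 clause(s); 3 remain; assigned so far: [1, 4]
unit clause [3] forces x3=T; simplify:
  drop -3 from [-3] -> [] (empty!)
  satisfied 1 clause(s); 2 remain; assigned so far: [1, 3, 4]
CONFLICT (empty clause)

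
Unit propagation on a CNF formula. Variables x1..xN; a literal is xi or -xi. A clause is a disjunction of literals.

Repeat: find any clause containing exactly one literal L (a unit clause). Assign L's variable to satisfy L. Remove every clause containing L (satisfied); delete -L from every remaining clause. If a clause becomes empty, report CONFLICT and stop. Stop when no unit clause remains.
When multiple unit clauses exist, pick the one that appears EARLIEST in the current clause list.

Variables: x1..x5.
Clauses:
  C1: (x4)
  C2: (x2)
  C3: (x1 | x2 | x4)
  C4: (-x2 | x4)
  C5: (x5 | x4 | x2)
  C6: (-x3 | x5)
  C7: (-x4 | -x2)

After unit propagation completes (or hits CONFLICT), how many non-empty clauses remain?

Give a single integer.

unit clause [4] forces x4=T; simplify:
  drop -4 from [-4, -2] -> [-2]
  satisfied 4 clause(s); 3 remain; assigned so far: [4]
unit clause [2] forces x2=T; simplify:
  drop -2 from [-2] -> [] (empty!)
  satisfied 1 clause(s); 2 remain; assigned so far: [2, 4]
CONFLICT (empty clause)

Answer: 1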